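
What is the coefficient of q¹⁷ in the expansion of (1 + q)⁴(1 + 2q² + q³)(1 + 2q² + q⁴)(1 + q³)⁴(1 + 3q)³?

(1 + q)⁴ has coefficients 1,4,6,4,1 for degrees 0…4.
(1 + 2q² + q³) has coefficients 1,0,2,1,0,0,0,0,0,0,0,0,0,0,0,0,0,0 for degrees 0…17.
Multiplying by (1 + 2q² + q⁴) gives running coefficients 1,0,4,1,5,2,2,1,0,0,0,0,0,0,0,0,0,0 for degrees 0…17.
Multiplying by (1 + q³)⁴ gives running coefficients 1,0,4,5,5,18,12,21,32,18,34,28,17,26,12,9,9,2 for degrees 0…17.
Finally multiplying by (1 + 3q)³, the product of all factors after the first has coefficients 1,9,31,68,158,306,444,750,1031,1197,1627,1684,1673,1853,1461,1278,1116,650 for degrees 0…17.
[q¹⁷] = 1·650 + 4·1116 + 6·1278 + 4·1461 + 1·1853 = 20479.

20479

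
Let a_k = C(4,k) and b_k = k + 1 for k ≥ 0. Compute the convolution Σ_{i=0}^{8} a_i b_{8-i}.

This is [x^8] in the product of the two ordinary generating functions.
Σ = 1·9 + 4·8 + 6·7 + 4·6 + 1·5 + 0·4 + 0·3 + 0·2 + 0·1 = 112.

112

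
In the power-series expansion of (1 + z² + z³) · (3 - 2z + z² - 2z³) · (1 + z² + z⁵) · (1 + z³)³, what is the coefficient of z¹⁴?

-14

(1 + z² + z³) has coefficients 1,0,1,1 for degrees 0…3.
(3 - 2z + z² - 2z³) has coefficients 3,-2,1,-2,0,0,0,0,0,0,0,0,0,0,0 for degrees 0…14.
Multiplying by (1 + z² + z⁵) gives running coefficients 3,-2,4,-4,1,1,-2,1,-2,0,0,0,0,0,0 for degrees 0…14.
Finally multiplying by (1 + z³)³, the product of all factors after the first has coefficients 3,-2,4,5,-5,13,-5,-2,13,-15,4,1,-10,4,-5 for degrees 0…14.
[z¹⁴] = 1·(-5) + 1·(-10) + 1·1 = -14.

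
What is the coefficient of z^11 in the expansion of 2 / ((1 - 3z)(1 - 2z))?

The denominator gives the recurrence a_n = 5a_(n−1) − 6a_(n−2) for n ≥ 2; the numerator fixes a_0 = 2, a_1 = 10.
Iterating: 2, 10, 38, 130, 422, 1330, 4118, 12610, 38342, 116050, 350198, 1054690, so a_11 = 1054690.

1054690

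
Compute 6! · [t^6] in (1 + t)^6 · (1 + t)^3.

The EGF product rule gives c_6 = Σ_{k_1+k_2=6} C(6; k_1,k_2) · ∏ g_i(k_i), where (1+t)^6 gives the falling factorial (6)_k; (1+t)^3 gives the falling factorial (3)_k.
g_1(k) for k = 0…6: 1, 6, 30, 120, 360, 720, 720.
g_2(k) for k = 0…6: 1, 3, 6, 6, 0, 0, 0.
c_6 = Σ_k C(6,k)·g_1(k)·g_2(6−k) = 20·120·6 + 15·360·6 + 6·720·3 + 1·720·1 = 14400 + 32400 + 12960 + 720 = 60480.

60480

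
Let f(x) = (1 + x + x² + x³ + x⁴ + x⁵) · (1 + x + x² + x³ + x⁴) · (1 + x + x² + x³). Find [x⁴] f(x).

(1 + x + x² + x³ + x⁴ + x⁵) has coefficients 1,1,1,1,1 for degrees 0…4.
(1 + x + x² + x³ + x⁴) has coefficients 1,1,1,1,1 for degrees 0…4.
Finally multiplying by (1 + x + x² + x³), the product of all factors after the first has coefficients 1,2,3,4,4 for degrees 0…4.
[x⁴] = 1·4 + 1·4 + 1·3 + 1·2 + 1·1 = 14.

14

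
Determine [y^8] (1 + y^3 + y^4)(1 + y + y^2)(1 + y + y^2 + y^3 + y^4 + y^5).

6

(1 + y^3 + y^4) has coefficients 1,0,0,1,1 for degrees 0…4.
(1 + y + y^2) has coefficients 1,1,1,0,0,0,0,0,0 for degrees 0…8.
Finally multiplying by (1 + y + y^2 + y^3 + y^4 + y^5), the product of all factors after the first has coefficients 1,2,3,3,3,3,2,1,0 for degrees 0…8.
[y^8] = 1·0 + 1·3 + 1·3 = 6.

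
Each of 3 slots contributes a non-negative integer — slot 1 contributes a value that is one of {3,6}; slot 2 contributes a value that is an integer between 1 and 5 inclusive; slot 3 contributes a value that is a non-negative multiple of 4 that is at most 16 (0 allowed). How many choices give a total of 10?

The generating function for the choices is (t^3 + t^6)·(t + t^2 + t^3 + t^4 + t^5)·(1 + t^4 + t^8 + t^12 + t^16); the count is [t^10].
(t^3 + t^6) has coefficients 0,0,0,1,0,0,1 for degrees 0…6.
(t + t^2 + t^3 + t^4 + t^5) has coefficients 0,1,1,1,1,1,0,0,0,0,0 for degrees 0…10.
Finally multiplying by (1 + t^4 + t^8 + t^12 + t^16), the product of all factors after the first has coefficients 0,1,1,1,1,2,1,1,1,2,1 for degrees 0…10.
[t^10] = 1·1 + 1·1 = 2.

2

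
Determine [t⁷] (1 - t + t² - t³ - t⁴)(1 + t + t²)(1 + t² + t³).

(1 - t + t² - t³ - t⁴) has coefficients 1,-1,1,-1,-1 for degrees 0…4.
(1 + t + t²) has coefficients 1,1,1,0,0,0,0,0 for degrees 0…7.
Finally multiplying by (1 + t² + t³), the product of all factors after the first has coefficients 1,1,2,2,2,1,0,0 for degrees 0…7.
[t⁷] = 1·0 − 1·0 + 1·1 − 1·2 − 1·2 = -3.

-3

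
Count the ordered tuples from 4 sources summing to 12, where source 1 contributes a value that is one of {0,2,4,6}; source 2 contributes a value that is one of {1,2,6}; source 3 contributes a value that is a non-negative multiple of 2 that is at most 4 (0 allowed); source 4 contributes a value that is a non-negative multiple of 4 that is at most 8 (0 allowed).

The generating function for the choices is (1 + x² + x⁴ + x⁶)·(x + x² + x⁶)·(1 + x² + x⁴)·(1 + x⁴ + x⁸); the count is [x¹²].
(1 + x² + x⁴ + x⁶) has coefficients 1,0,1,0,1,0,1 for degrees 0…6.
(x + x² + x⁶) has coefficients 0,1,1,0,0,0,1,0,0,0,0,0,0 for degrees 0…12.
Multiplying by (1 + x² + x⁴) gives running coefficients 0,1,1,1,1,1,2,0,1,0,1,0,0 for degrees 0…12.
Finally multiplying by (1 + x⁴ + x⁸), the product of all factors after the first has coefficients 0,1,1,1,1,2,3,1,2,2,4,1,2 for degrees 0…12.
[x¹²] = 1·2 + 1·4 + 1·2 + 1·3 = 11.

11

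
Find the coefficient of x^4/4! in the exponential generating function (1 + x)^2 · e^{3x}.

405

The EGF product rule gives c_4 = Σ_{k_1+k_2=4} C(4; k_1,k_2) · ∏ g_i(k_i), where (1+x)^2 gives the falling factorial (2)_k; e^{3x} gives (3)^k.
g_1(k) for k = 0…4: 1, 2, 2, 0, 0.
g_2(k) for k = 0…4: 1, 3, 9, 27, 81.
c_4 = Σ_k C(4,k)·g_1(k)·g_2(4−k) = 1·1·81 + 4·2·27 + 6·2·9 = 81 + 216 + 108 = 405.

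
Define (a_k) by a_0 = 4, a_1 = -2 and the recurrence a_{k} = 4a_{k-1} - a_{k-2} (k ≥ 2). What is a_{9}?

-124546

The ordinary generating function has denominator 1 - 4y + y^2.
Iterating the recurrence: a_0,…,a_{9} = 4, -2, -12, -46, -172, -642, -2396, -8942, -33372, -124546.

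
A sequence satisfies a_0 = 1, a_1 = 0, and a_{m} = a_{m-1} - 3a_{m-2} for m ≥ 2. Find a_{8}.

-39

The ordinary generating function has denominator 1 - t + 3t^2.
Iterating the recurrence: a_0,…,a_{8} = 1, 0, -3, -3, 6, 15, -3, -48, -39.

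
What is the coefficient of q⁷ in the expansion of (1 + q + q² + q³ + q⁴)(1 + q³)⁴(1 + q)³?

57

(1 + q + q² + q³ + q⁴) has coefficients 1,1,1,1,1 for degrees 0…4.
(1 + q³)⁴ has coefficients 1,0,0,4,0,0,6,0 for degrees 0…7.
Finally multiplying by (1 + q)³, the product of all factors after the first has coefficients 1,3,3,5,12,12,10,18 for degrees 0…7.
[q⁷] = 1·18 + 1·10 + 1·12 + 1·12 + 1·5 = 57.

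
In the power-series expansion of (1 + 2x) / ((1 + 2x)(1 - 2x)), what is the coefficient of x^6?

64

The denominator gives the recurrence a_n = 4a_(n−2) for n ≥ 2; the numerator fixes a_0 = 1, a_1 = 2.
Iterating: 1, 2, 4, 8, 16, 32, 64, so a_6 = 64.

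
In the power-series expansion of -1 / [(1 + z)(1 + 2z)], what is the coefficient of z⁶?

Partial fractions give a closed form: a_n = (1)·(-1)^n + (-2)·(-2)^n.
At n = 6: a_6 = -127.

-127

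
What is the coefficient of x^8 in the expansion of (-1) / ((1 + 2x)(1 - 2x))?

Partial fractions give a closed form: a_n = (-1/2)·(-2)^n + (-1/2)·2^n.
At n = 8: a_8 = -256.

-256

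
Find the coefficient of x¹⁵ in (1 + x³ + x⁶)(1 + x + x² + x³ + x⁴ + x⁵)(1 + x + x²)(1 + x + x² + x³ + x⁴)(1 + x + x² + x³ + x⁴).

75

(1 + x³ + x⁶) has coefficients 1,0,0,1,0,0,1 for degrees 0…6.
(1 + x + x² + x³ + x⁴ + x⁵) has coefficients 1,1,1,1,1,1,0,0,0,0,0,0,0,0,0,0 for degrees 0…15.
Multiplying by (1 + x + x²) gives running coefficients 1,2,3,3,3,3,2,1,0,0,0,0,0,0,0,0 for degrees 0…15.
Multiplying by (1 + x + x² + x³ + x⁴) gives running coefficients 1,3,6,9,12,14,14,12,9,6,3,1,0,0,0,0 for degrees 0…15.
Finally multiplying by (1 + x + x² + x³ + x⁴), the product of all factors after the first has coefficients 1,4,10,19,31,44,55,61,61,55,44,31,19,10,4,1 for degrees 0…15.
[x¹⁵] = 1·1 + 1·19 + 1·55 = 75.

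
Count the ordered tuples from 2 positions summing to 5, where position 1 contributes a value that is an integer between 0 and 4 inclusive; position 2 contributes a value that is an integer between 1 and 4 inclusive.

4

The generating function for the choices is (1 + z + z^2 + z^3 + z^4)·(z + z^2 + z^3 + z^4); the count is [z^5].
(1 + z + z^2 + z^3 + z^4) has coefficients 1,1,1,1,1 for degrees 0…4.
(z + z^2 + z^3 + z^4) has coefficients 0,1,1,1,1,0 for degrees 0…5.
[z^5] = 1·0 + 1·1 + 1·1 + 1·1 + 1·1 = 4.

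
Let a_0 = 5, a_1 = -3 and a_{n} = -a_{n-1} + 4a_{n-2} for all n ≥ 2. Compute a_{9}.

-12315

The ordinary generating function has denominator 1 + z - 4z^2.
Iterating the recurrence: a_0,…,a_{9} = 5, -3, 23, -35, 127, -267, 775, -1843, 4943, -12315.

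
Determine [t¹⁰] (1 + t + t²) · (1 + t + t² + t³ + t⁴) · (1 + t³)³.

(1 + t + t²) has coefficients 1,1,1 for degrees 0…2.
(1 + t + t² + t³ + t⁴) has coefficients 1,1,1,1,1,0,0,0,0,0,0 for degrees 0…10.
Finally multiplying by (1 + t³)³, the product of all factors after the first has coefficients 1,1,1,4,4,3,6,6,3,4,4 for degrees 0…10.
[t¹⁰] = 1·4 + 1·4 + 1·3 = 11.

11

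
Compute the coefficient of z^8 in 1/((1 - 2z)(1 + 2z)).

256

Partial fractions give a closed form: a_n = (1/2)·2^n + (1/2)·(-2)^n.
At n = 8: a_8 = 256.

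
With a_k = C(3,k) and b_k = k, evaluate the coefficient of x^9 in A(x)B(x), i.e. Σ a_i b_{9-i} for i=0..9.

60

Write out a_i and b_{9-i} for i = 0,…,9 and sum the products.
Σ = 1·9 + 3·8 + 3·7 + 1·6 + 0·5 + 0·4 + 0·3 + 0·2 + 0·1 + 0·0 = 60.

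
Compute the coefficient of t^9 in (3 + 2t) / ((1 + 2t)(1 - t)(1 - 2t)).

1705

Partial fractions give a closed form: a_n = (2/3)·(-2)^n + (-5/3)·1^n + (4)·2^n.
At n = 9: a_9 = 1705.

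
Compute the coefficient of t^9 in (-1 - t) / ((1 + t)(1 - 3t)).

The denominator gives the recurrence a_n = 2a_(n−1) + 3a_(n−2) for n ≥ 3; the numerator fixes a_0 = -1, a_1 = -3, a_2 = -9.
Iterating: -1, -3, -9, -27, -81, -243, -729, -2187, -6561, -19683, so a_9 = -19683.

-19683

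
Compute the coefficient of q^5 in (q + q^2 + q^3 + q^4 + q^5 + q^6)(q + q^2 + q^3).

3

(q + q^2 + q^3 + q^4 + q^5 + q^6) has coefficients 0,1,1,1,1,1 for degrees 0…5.
(q + q^2 + q^3) has coefficients 0,1,1,1,0,0 for degrees 0…5.
[q^5] = 1·0 + 1·1 + 1·1 + 1·1 + 1·0 = 3.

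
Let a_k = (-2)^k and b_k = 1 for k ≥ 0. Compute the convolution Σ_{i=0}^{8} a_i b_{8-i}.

171

This is [x^8] in the product of the two ordinary generating functions.
Σ = 1·1 − 2·1 + 4·1 − 8·1 + 16·1 − 32·1 + 64·1 − 128·1 + 256·1 = 171.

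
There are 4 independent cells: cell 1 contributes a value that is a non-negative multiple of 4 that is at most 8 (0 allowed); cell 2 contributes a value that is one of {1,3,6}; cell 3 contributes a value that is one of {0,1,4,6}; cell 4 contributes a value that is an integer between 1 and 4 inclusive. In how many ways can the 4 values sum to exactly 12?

The generating function for the choices is (1 + q⁴ + q⁸)·(q + q³ + q⁶)·(1 + q + q⁴ + q⁶)·(q + q² + q³ + q⁴); the count is [q¹²].
(1 + q⁴ + q⁸) has coefficients 1,0,0,0,1,0,0,0,1 for degrees 0…8.
(q + q³ + q⁶) has coefficients 0,1,0,1,0,0,1,0,0,0,0,0,0 for degrees 0…12.
Multiplying by (1 + q + q⁴ + q⁶) gives running coefficients 0,1,1,1,1,1,1,3,0,1,1,0,1 for degrees 0…12.
Finally multiplying by (q + q² + q³ + q⁴), the product of all factors after the first has coefficients 0,0,1,2,3,4,4,4,6,5,5,5,2 for degrees 0…12.
[q¹²] = 1·2 + 1·6 + 1·3 = 11.

11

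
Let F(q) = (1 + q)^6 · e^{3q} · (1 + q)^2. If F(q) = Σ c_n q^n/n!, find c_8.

31636449

The EGF product rule gives c_8 = Σ_{k_1+k_2+k_3=8} C(8; k_1,k_2,k_3) · ∏ g_i(k_i), where (1+q)^6 gives the falling factorial (6)_k; e^{3q} gives (3)^k; (1+q)^2 gives the falling factorial (2)_k.
g_1(k) for k = 0…8: 1, 6, 30, 120, 360, 720, 720, 0, 0.
g_2(k) for k = 0…8: 1, 3, 9, 27, 81, 243, 729, 2187, 6561.
g_3(k) for k = 0…8: 1, 2, 2, 0, 0, 0, 0, 0, 0.
First combine the last two factors: h(k) = Σ_j C(k,j)·g_2(j)·g_3(k−j) for k = 0…8: 1, 5, 23, 99, 405, 1593, 6075, 22599, 82377.
c_8 = Σ_k C(8,k)·g_1(k)·h(8−k) = 1·1·82377 + 8·6·22599 + 28·30·6075 + 56·120·1593 + 70·360·405 + 56·720·99 + 28·720·23 = 82377 + 1084752 + 5103000 + 10704960 + 10206000 + 3991680 + 463680 = 31636449.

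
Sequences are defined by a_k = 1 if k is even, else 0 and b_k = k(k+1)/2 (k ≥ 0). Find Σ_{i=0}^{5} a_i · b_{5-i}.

The convolution is the t^5 coefficient of A(t)B(t).
Σ = 1·15 + 0·10 + 1·6 + 0·3 + 1·1 + 0·0 = 22.

22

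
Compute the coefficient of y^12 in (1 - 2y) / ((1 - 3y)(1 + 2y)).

The denominator gives the recurrence a_n = a_(n−1) + 6a_(n−2) for n ≥ 2; the numerator fixes a_0 = 1, a_1 = -1.
Iterating: 1, -1, 5, -1, 29, 23, 197, 335, 1517, 3527, 12629, 33791, 109565, so a_12 = 109565.

109565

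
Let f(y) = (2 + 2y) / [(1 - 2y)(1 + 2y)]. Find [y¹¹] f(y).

2048

Partial fractions give a closed form: a_n = (3/2)·2^n + (1/2)·(-2)^n.
At n = 11: a_11 = 2048.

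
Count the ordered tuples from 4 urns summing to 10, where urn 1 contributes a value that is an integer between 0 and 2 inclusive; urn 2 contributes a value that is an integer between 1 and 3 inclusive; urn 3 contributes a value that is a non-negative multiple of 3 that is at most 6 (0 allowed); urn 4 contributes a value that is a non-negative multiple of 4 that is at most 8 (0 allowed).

7

The generating function for the choices is (1 + z + z^2)·(z + z^2 + z^3)·(1 + z^3 + z^6)·(1 + z^4 + z^8); the count is [z^10].
(1 + z + z^2) has coefficients 1,1,1 for degrees 0…2.
(z + z^2 + z^3) has coefficients 0,1,1,1,0,0,0,0,0,0,0 for degrees 0…10.
Multiplying by (1 + z^3 + z^6) gives running coefficients 0,1,1,1,1,1,1,1,1,1,0 for degrees 0…10.
Finally multiplying by (1 + z^4 + z^8), the product of all factors after the first has coefficients 0,1,1,1,1,2,2,2,2,3,2 for degrees 0…10.
[z^10] = 1·2 + 1·3 + 1·2 = 7.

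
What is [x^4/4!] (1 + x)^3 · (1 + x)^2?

The EGF product rule gives c_4 = Σ_{k_1+k_2=4} C(4; k_1,k_2) · ∏ g_i(k_i), where (1+x)^3 gives the falling factorial (3)_k; (1+x)^2 gives the falling factorial (2)_k.
g_1(k) for k = 0…4: 1, 3, 6, 6, 0.
g_2(k) for k = 0…4: 1, 2, 2, 0, 0.
c_4 = Σ_k C(4,k)·g_1(k)·g_2(4−k) = 6·6·2 + 4·6·2 = 72 + 48 = 120.

120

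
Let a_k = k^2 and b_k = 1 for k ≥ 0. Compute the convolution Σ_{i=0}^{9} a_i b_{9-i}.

The convolution is the x^9 coefficient of A(x)B(x).
Σ = 0·1 + 1·1 + 4·1 + 9·1 + 16·1 + 25·1 + 36·1 + 49·1 + 64·1 + 81·1 = 285.

285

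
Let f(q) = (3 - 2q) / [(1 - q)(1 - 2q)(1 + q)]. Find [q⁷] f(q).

Partial fractions give a closed form: a_n = (-1/2)·1^n + (8/3)·2^n + (5/6)·(-1)^n.
At n = 7: a_7 = 340.

340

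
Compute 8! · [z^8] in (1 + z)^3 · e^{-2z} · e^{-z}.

The EGF product rule gives c_8 = Σ_{k_1+k_2+k_3=8} C(8; k_1,k_2,k_3) · ∏ g_i(k_i), where (1+z)^3 gives the falling factorial (3)_k; e^{-2z} gives (-2)^k; e^{-z} gives (-1)^k.
g_1(k) for k = 0…8: 1, 3, 6, 6, 0, 0, 0, 0, 0.
g_2(k) for k = 0…8: 1, -2, 4, -8, 16, -32, 64, -128, 256.
g_3(k) for k = 0…8: 1, -1, 1, -1, 1, -1, 1, -1, 1.
First combine the last two factors: h(k) = Σ_j C(k,j)·g_2(j)·g_3(k−j) for k = 0…8: 1, -3, 9, -27, 81, -243, 729, -2187, 6561.
c_8 = Σ_k C(8,k)·g_1(k)·h(8−k) = 1·1·6561 + 8·3·(-2187) + 28·6·729 + 56·6·(-243) = 6561 − 52488 + 122472 − 81648 = -5103.

-5103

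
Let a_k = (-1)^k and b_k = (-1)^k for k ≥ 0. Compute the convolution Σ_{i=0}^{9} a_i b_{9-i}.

Write out a_i and b_{9-i} for i = 0,…,9 and sum the products.
Σ = 1·(-1) − 1·1 + 1·(-1) − 1·1 + 1·(-1) − 1·1 + 1·(-1) − 1·1 + 1·(-1) − 1·1 = -10.

-10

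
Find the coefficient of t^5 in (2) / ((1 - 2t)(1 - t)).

The denominator gives the recurrence a_n = 3a_(n−1) − 2a_(n−2) for n ≥ 2; the numerator fixes a_0 = 2, a_1 = 6.
Iterating: 2, 6, 14, 30, 62, 126, so a_5 = 126.

126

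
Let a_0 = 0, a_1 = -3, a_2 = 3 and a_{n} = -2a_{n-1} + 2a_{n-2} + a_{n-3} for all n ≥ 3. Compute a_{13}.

The ordinary generating function has denominator 1 + 2t - 2t^2 - t^3.
Iterating the recurrence: a_0,…,a_{13} = 0, -3, 3, -12, 27, -75, 192, -507, 1323, -3468, 9075, -23763, 62208, -162867.

-162867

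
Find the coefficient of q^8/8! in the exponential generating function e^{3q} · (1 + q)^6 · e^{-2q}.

93289

The EGF product rule gives c_8 = Σ_{k_1+k_2+k_3=8} C(8; k_1,k_2,k_3) · ∏ g_i(k_i), where e^{3q} gives (3)^k; (1+q)^6 gives the falling factorial (6)_k; e^{-2q} gives (-2)^k.
g_1(k) for k = 0…8: 1, 3, 9, 27, 81, 243, 729, 2187, 6561.
g_2(k) for k = 0…8: 1, 6, 30, 120, 360, 720, 720, 0, 0.
g_3(k) for k = 0…8: 1, -2, 4, -8, 16, -32, 64, -128, 256.
First combine the last two factors: h(k) = Σ_j C(k,j)·g_2(j)·g_3(k−j) for k = 0…8: 1, 4, 10, 4, -56, -32, 592, -800, -5888.
c_8 = Σ_k C(8,k)·g_1(k)·h(8−k) = 1·1·(-5888) + 8·3·(-800) + 28·9·592 + 56·27·(-32) + 70·81·(-56) + 56·243·4 + 28·729·10 + 8·2187·4 + 1·6561·1 = −5888 − 19200 + 149184 − 48384 − 317520 + 54432 + 204120 + 69984 + 6561 = 93289.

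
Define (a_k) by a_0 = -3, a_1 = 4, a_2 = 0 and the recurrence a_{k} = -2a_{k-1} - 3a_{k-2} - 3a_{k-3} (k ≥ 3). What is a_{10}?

The ordinary generating function has denominator 1 + 2x + 3x^2 + 3x^3.
Iterating the recurrence: a_0,…,a_{10} = -3, 4, 0, -3, -6, 21, -15, -15, 12, 66, -123.

-123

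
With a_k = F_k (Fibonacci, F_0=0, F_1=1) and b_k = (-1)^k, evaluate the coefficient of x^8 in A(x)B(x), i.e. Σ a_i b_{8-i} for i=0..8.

12

Write out a_i and b_{8-i} for i = 0,…,8 and sum the products.
Σ = 0·1 + 1·(-1) + 1·1 + 2·(-1) + 3·1 + 5·(-1) + 8·1 + 13·(-1) + 21·1 = 12.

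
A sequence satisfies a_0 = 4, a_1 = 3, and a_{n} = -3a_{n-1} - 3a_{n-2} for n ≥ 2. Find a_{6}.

-108

The ordinary generating function has denominator 1 + 3q + 3q^2.
Iterating the recurrence: a_0,…,a_{6} = 4, 3, -21, 54, -99, 135, -108.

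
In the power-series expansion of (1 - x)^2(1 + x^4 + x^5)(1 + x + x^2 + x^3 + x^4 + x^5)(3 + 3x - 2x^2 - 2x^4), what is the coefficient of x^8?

(1 - x)^2 has coefficients 1,-2,1 for degrees 0…2.
(1 + x^4 + x^5) has coefficients 1,0,0,0,1,1,0,0,0 for degrees 0…8.
Multiplying by (1 + x + x^2 + x^3 + x^4 + x^5) gives running coefficients 1,1,1,1,2,3,2,2,2 for degrees 0…8.
Finally multiplying by (3 + 3x - 2x^2 - 2x^4), the product of all factors after the first has coefficients 3,6,4,4,5,11,9,4,4 for degrees 0…8.
[x^8] = 1·4 − 2·4 + 1·9 = 5.

5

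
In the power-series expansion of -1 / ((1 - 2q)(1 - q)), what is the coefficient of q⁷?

Partial fractions give a closed form: a_n = (-2)·2^n + (1)·1^n.
At n = 7: a_7 = -255.

-255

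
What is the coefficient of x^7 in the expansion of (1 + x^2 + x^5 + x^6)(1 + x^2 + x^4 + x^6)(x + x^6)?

(1 + x^2 + x^5 + x^6) has coefficients 1,0,1,0,0,1,1 for degrees 0…6.
(1 + x^2 + x^4 + x^6) has coefficients 1,0,1,0,1,0,1,0 for degrees 0…7.
Finally multiplying by (x + x^6), the product of all factors after the first has coefficients 0,1,0,1,0,1,1,1 for degrees 0…7.
[x^7] = 1·1 + 1·1 + 1·0 + 1·1 = 3.

3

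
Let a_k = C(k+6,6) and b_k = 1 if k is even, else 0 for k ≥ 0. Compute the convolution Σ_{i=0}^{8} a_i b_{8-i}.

4166

Write out a_i and b_{8-i} for i = 0,…,8 and sum the products.
Σ = 1·1 + 7·0 + 28·1 + 84·0 + 210·1 + 462·0 + 924·1 + 1716·0 + 3003·1 = 4166.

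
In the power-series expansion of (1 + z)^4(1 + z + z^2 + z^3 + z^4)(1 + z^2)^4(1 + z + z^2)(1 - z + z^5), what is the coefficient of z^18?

(1 + z)^4 has coefficients 1,4,6,4,1 for degrees 0…4.
(1 + z + z^2 + z^3 + z^4) has coefficients 1,1,1,1,1,0,0,0,0,0,0,0,0,0,0,0,0,0,0 for degrees 0…18.
Multiplying by (1 + z^2)^4 gives running coefficients 1,1,5,5,11,10,14,10,11,5,5,1,1,0,0,0,0,0,0 for degrees 0…18.
Multiplying by (1 + z + z^2) gives running coefficients 1,2,7,11,21,26,35,34,35,26,21,11,7,2,1,0,0,0,0 for degrees 0…18.
Finally multiplying by (1 - z + z^5), the product of all factors after the first has coefficients 1,1,5,4,10,6,11,6,12,12,21,25,30,30,25,20,11,7,2 for degrees 0…18.
[z^18] = 1·2 + 4·7 + 6·11 + 4·20 + 1·25 = 201.

201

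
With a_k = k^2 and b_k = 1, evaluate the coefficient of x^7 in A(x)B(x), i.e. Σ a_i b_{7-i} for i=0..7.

140

The convolution is the x^7 coefficient of A(x)B(x).
Σ = 0·1 + 1·1 + 4·1 + 9·1 + 16·1 + 25·1 + 36·1 + 49·1 = 140.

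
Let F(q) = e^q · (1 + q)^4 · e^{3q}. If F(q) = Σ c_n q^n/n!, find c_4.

2840

The EGF product rule gives c_4 = Σ_{k_1+k_2+k_3=4} C(4; k_1,k_2,k_3) · ∏ g_i(k_i), where e^q gives (1)^k; (1+q)^4 gives the falling factorial (4)_k; e^{3q} gives (3)^k.
g_1(k) for k = 0…4: 1, 1, 1, 1, 1.
g_2(k) for k = 0…4: 1, 4, 12, 24, 24.
g_3(k) for k = 0…4: 1, 3, 9, 27, 81.
First combine the last two factors: h(k) = Σ_j C(k,j)·g_2(j)·g_3(k−j) for k = 0…4: 1, 7, 45, 267, 1473.
c_4 = Σ_k C(4,k)·g_1(k)·h(4−k) = 1·1·1473 + 4·1·267 + 6·1·45 + 4·1·7 + 1·1·1 = 1473 + 1068 + 270 + 28 + 1 = 2840.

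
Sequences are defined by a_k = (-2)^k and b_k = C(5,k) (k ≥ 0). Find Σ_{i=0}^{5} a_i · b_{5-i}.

-1

The convolution is the t^5 coefficient of A(t)B(t).
Σ = 1·1 − 2·5 + 4·10 − 8·10 + 16·5 − 32·1 = -1.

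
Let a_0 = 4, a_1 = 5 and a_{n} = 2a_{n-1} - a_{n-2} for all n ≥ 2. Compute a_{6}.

10

The ordinary generating function has denominator 1 - 2x + x^2.
Iterating the recurrence: a_0,…,a_{6} = 4, 5, 6, 7, 8, 9, 10.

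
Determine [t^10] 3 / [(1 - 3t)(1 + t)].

Partial fractions give a closed form: a_n = (9/4)·3^n + (3/4)·(-1)^n.
At n = 10: a_10 = 132861.

132861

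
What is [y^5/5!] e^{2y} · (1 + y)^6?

The EGF product rule gives c_5 = Σ_{k_1+k_2=5} C(5; k_1,k_2) · ∏ g_i(k_i), where e^{2y} gives (2)^k; (1+y)^6 gives the falling factorial (6)_k.
g_1(k) for k = 0…5: 1, 2, 4, 8, 16, 32.
g_2(k) for k = 0…5: 1, 6, 30, 120, 360, 720.
c_5 = Σ_k C(5,k)·g_1(k)·g_2(5−k) = 1·1·720 + 5·2·360 + 10·4·120 + 10·8·30 + 5·16·6 + 1·32·1 = 720 + 3600 + 4800 + 2400 + 480 + 32 = 12032.

12032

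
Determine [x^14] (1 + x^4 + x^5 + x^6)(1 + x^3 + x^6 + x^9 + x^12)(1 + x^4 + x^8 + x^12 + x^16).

4

(1 + x^4 + x^5 + x^6) has coefficients 1,0,0,0,1,1,1 for degrees 0…6.
(1 + x^3 + x^6 + x^9 + x^12) has coefficients 1,0,0,1,0,0,1,0,0,1,0,0,1,0,0 for degrees 0…14.
Finally multiplying by (1 + x^4 + x^8 + x^12 + x^16), the product of all factors after the first has coefficients 1,0,0,1,1,0,1,1,1,1,1,1,2,1,1 for degrees 0…14.
[x^14] = 1·1 + 1·1 + 1·1 + 1·1 = 4.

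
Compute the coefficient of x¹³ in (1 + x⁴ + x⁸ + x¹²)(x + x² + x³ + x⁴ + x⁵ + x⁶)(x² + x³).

3

(1 + x⁴ + x⁸ + x¹²) has coefficients 1,0,0,0,1,0,0,0,1,0,0,0,1 for degrees 0…12.
(x + x² + x³ + x⁴ + x⁵ + x⁶) has coefficients 0,1,1,1,1,1,1,0,0,0,0,0,0,0 for degrees 0…13.
Finally multiplying by (x² + x³), the product of all factors after the first has coefficients 0,0,0,1,2,2,2,2,2,1,0,0,0,0 for degrees 0…13.
[x¹³] = 1·0 + 1·1 + 1·2 + 1·0 = 3.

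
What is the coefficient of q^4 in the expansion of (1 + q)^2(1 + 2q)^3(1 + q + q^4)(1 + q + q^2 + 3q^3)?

190

(1 + q)^2 has coefficients 1,2,1 for degrees 0…2.
(1 + 2q)^3 has coefficients 1,6,12,8,0 for degrees 0…4.
Multiplying by (1 + q + q^4) gives running coefficients 1,7,18,20,9 for degrees 0…4.
Finally multiplying by (1 + q + q^2 + 3q^3), the product of all factors after the first has coefficients 1,8,26,48,68 for degrees 0…4.
[q^4] = 1·68 + 2·48 + 1·26 = 190.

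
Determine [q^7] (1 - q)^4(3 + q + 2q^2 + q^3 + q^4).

-3

(1 - q)^4 has coefficients 1,-4,6,-4,1 for degrees 0…4.
(3 + q + 2q^2 + q^3 + q^4) has coefficients 3,1,2,1,1,0,0,0 for degrees 0…7.
[q^7] = 1·0 − 4·0 + 6·0 − 4·1 + 1·1 = -3.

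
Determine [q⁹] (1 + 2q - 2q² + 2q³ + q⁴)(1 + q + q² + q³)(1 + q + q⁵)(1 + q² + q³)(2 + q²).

46

(1 + 2q - 2q² + 2q³ + q⁴) has coefficients 1,2,-2,2,1 for degrees 0…4.
(1 + q + q² + q³) has coefficients 1,1,1,1,0,0,0,0,0,0 for degrees 0…9.
Multiplying by (1 + q + q⁵) gives running coefficients 1,2,2,2,1,1,1,1,1,0 for degrees 0…9.
Multiplying by (1 + q² + q³) gives running coefficients 1,2,3,5,5,5,4,3,3,2 for degrees 0…9.
Finally multiplying by (2 + q²), the product of all factors after the first has coefficients 2,4,7,12,13,15,13,11,10,7 for degrees 0…9.
[q⁹] = 1·7 + 2·10 − 2·11 + 2·13 + 1·15 = 46.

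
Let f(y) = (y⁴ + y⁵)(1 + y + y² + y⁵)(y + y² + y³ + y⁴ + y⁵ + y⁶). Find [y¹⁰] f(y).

(y⁴ + y⁵) has coefficients 0,0,0,0,1,1 for degrees 0…5.
(1 + y + y² + y⁵) has coefficients 1,1,1,0,0,1,0,0,0,0,0 for degrees 0…10.
Finally multiplying by (y + y² + y³ + y⁴ + y⁵ + y⁶), the product of all factors after the first has coefficients 0,1,2,3,3,3,4,3,2,1,1 for degrees 0…10.
[y¹⁰] = 1·4 + 1·3 = 7.

7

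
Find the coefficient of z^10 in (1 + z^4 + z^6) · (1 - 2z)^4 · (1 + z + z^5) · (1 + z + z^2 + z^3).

(1 + z^4 + z^6) has coefficients 1,0,0,0,1,0,1 for degrees 0…6.
(1 - 2z)^4 has coefficients 1,-8,24,-32,16,0,0,0,0,0,0 for degrees 0…10.
Multiplying by (1 + z + z^5) gives running coefficients 1,-7,16,-8,-16,17,-8,24,-32,16,0 for degrees 0…10.
Finally multiplying by (1 + z + z^2 + z^3), the product of all factors after the first has coefficients 1,-6,10,2,-15,9,-15,17,1,0,8 for degrees 0…10.
[z^10] = 1·8 + 1·(-15) + 1·(-15) = -22.

-22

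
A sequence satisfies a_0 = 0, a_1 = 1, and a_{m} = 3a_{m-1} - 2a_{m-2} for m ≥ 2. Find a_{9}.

The ordinary generating function has denominator 1 - 3t + 2t^2.
Iterating the recurrence: a_0,…,a_{9} = 0, 1, 3, 7, 15, 31, 63, 127, 255, 511.

511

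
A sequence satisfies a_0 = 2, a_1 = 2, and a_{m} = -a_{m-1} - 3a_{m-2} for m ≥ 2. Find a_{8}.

-8

The ordinary generating function has denominator 1 + z + 3z^2.
Iterating the recurrence: a_0,…,a_{8} = 2, 2, -8, 2, 22, -28, -38, 122, -8.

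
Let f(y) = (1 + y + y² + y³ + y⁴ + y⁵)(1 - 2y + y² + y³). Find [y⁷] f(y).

(1 + y + y² + y³ + y⁴ + y⁵) has coefficients 1,1,1,1,1,1 for degrees 0…5.
(1 - 2y + y² + y³) has coefficients 1,-2,1,1,0,0,0,0 for degrees 0…7.
[y⁷] = 1·0 + 1·0 + 1·0 + 1·0 + 1·1 + 1·1 = 2.

2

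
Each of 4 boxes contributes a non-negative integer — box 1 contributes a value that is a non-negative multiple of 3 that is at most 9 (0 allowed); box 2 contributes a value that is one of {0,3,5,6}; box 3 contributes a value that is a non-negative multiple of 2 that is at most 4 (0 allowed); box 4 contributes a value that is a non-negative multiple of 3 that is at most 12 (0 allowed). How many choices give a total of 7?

4

The generating function for the choices is (1 + z^3 + z^6 + z^9)·(1 + z^3 + z^5 + z^6)·(1 + z^2 + z^4)·(1 + z^3 + z^6 + z^9 + z^12); the count is [z^7].
(1 + z^3 + z^6 + z^9) has coefficients 1,0,0,1,0,0,1,0 for degrees 0…7.
(1 + z^3 + z^5 + z^6) has coefficients 1,0,0,1,0,1,1,0 for degrees 0…7.
Multiplying by (1 + z^2 + z^4) gives running coefficients 1,0,1,1,1,2,1,2 for degrees 0…7.
Finally multiplying by (1 + z^3 + z^6 + z^9 + z^12), the product of all factors after the first has coefficients 1,0,1,2,1,3,3,3 for degrees 0…7.
[z^7] = 1·3 + 1·1 + 1·0 = 4.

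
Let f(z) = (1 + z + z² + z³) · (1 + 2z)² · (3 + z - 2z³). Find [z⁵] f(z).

2

(1 + z + z² + z³) has coefficients 1,1,1,1 for degrees 0…3.
(1 + 2z)² has coefficients 1,4,4,0,0,0 for degrees 0…5.
Finally multiplying by (3 + z - 2z³), the product of all factors after the first has coefficients 3,13,16,2,-8,-8 for degrees 0…5.
[z⁵] = 1·(-8) + 1·(-8) + 1·2 + 1·16 = 2.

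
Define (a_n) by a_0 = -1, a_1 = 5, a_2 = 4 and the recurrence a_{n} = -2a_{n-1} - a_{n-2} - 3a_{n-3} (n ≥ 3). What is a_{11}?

The ordinary generating function has denominator 1 + 2t + t^2 + 3t^3.
Iterating the recurrence: a_0,…,a_{11} = -1, 5, 4, -10, 1, -4, 37, -73, 121, -280, 658, -1399.

-1399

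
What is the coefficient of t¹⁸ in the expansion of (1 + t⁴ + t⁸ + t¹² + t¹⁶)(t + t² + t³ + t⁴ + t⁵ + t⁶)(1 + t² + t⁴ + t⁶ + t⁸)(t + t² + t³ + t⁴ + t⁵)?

(1 + t⁴ + t⁸ + t¹² + t¹⁶) has coefficients 1,0,0,0,1,0,0,0,1,0,0,0,1,0,0,0,1 for degrees 0…16.
(t + t² + t³ + t⁴ + t⁵ + t⁶) has coefficients 0,1,1,1,1,1,1,0,0,0,0,0,0,0,0,0,0,0,0 for degrees 0…18.
Multiplying by (1 + t² + t⁴ + t⁶ + t⁸) gives running coefficients 0,1,1,2,2,3,3,3,3,3,3,2,2,1,1,0,0,0,0 for degrees 0…18.
Finally multiplying by (t + t² + t³ + t⁴ + t⁵), the product of all factors after the first has coefficients 0,0,1,2,4,6,9,11,13,14,15,15,14,13,11,9,6,4,2 for degrees 0…18.
[t¹⁸] = 1·2 + 1·11 + 1·15 + 1·9 + 1·1 = 38.

38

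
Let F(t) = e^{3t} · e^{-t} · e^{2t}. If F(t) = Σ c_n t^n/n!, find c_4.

The EGF product rule gives c_4 = Σ_{k_1+k_2+k_3=4} C(4; k_1,k_2,k_3) · ∏ g_i(k_i), where e^{3t} gives (3)^k; e^{-t} gives (-1)^k; e^{2t} gives (2)^k.
g_1(k) for k = 0…4: 1, 3, 9, 27, 81.
g_2(k) for k = 0…4: 1, -1, 1, -1, 1.
g_3(k) for k = 0…4: 1, 2, 4, 8, 16.
First combine the last two factors: h(k) = Σ_j C(k,j)·g_2(j)·g_3(k−j) for k = 0…4: 1, 1, 1, 1, 1.
c_4 = Σ_k C(4,k)·g_1(k)·h(4−k) = 1·1·1 + 4·3·1 + 6·9·1 + 4·27·1 + 1·81·1 = 1 + 12 + 54 + 108 + 81 = 256.

256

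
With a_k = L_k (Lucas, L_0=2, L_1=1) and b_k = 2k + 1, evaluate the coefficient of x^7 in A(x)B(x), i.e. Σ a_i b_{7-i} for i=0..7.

299

This is [x^7] in the product of the two ordinary generating functions.
Σ = 2·15 + 1·13 + 3·11 + 4·9 + 7·7 + 11·5 + 18·3 + 29·1 = 299.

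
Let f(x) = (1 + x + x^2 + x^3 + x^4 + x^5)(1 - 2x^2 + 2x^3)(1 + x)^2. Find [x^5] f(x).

(1 + x + x^2 + x^3 + x^4 + x^5) has coefficients 1,1,1,1,1,1 for degrees 0…5.
(1 - 2x^2 + 2x^3) has coefficients 1,0,-2,2,0,0 for degrees 0…5.
Finally multiplying by (1 + x)^2, the product of all factors after the first has coefficients 1,2,-1,-2,2,2 for degrees 0…5.
[x^5] = 1·2 + 1·2 + 1·(-2) + 1·(-1) + 1·2 + 1·1 = 4.

4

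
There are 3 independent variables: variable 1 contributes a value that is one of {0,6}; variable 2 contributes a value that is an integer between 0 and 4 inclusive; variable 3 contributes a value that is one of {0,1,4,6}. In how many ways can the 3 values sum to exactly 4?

3

The generating function for the choices is (1 + q⁶)·(1 + q + q² + q³ + q⁴)·(1 + q + q⁴ + q⁶); the count is [q⁴].
(1 + q⁶) has coefficients 1,0,0,0,0 for degrees 0…4.
(1 + q + q² + q³ + q⁴) has coefficients 1,1,1,1,1 for degrees 0…4.
Finally multiplying by (1 + q + q⁴ + q⁶), the product of all factors after the first has coefficients 1,2,2,2,3 for degrees 0…4.
[q⁴] = 1·3 = 3.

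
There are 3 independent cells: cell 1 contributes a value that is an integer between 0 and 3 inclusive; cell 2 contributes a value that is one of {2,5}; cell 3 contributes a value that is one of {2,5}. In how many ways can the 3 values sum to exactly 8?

The generating function for the choices is (1 + t + t² + t³)·(t² + t⁵)·(t² + t⁵); the count is [t⁸].
(1 + t + t² + t³) has coefficients 1,1,1,1 for degrees 0…3.
(t² + t⁵) has coefficients 0,0,1,0,0,1,0,0,0 for degrees 0…8.
Finally multiplying by (t² + t⁵), the product of all factors after the first has coefficients 0,0,0,0,1,0,0,2,0 for degrees 0…8.
[t⁸] = 1·0 + 1·2 + 1·0 + 1·0 = 2.

2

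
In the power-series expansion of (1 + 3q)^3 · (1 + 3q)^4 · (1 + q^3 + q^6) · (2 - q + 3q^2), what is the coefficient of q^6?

15374

(1 + 3q)^3 has coefficients 1,9,27,27 for degrees 0…3.
(1 + 3q)^4 has coefficients 1,12,54,108,81,0,0 for degrees 0…6.
Multiplying by (1 + q^3 + q^6) gives running coefficients 1,12,54,109,93,54,109 for degrees 0…6.
Finally multiplying by (2 - q + 3q^2), the product of all factors after the first has coefficients 2,23,99,200,239,342,443 for degrees 0…6.
[q^6] = 1·443 + 9·342 + 27·239 + 27·200 = 15374.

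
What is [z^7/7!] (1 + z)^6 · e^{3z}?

1017495

The EGF product rule gives c_7 = Σ_{k_1+k_2=7} C(7; k_1,k_2) · ∏ g_i(k_i), where (1+z)^6 gives the falling factorial (6)_k; e^{3z} gives (3)^k.
g_1(k) for k = 0…7: 1, 6, 30, 120, 360, 720, 720, 0.
g_2(k) for k = 0…7: 1, 3, 9, 27, 81, 243, 729, 2187.
c_7 = Σ_k C(7,k)·g_1(k)·g_2(7−k) = 1·1·2187 + 7·6·729 + 21·30·243 + 35·120·81 + 35·360·27 + 21·720·9 + 7·720·3 = 2187 + 30618 + 153090 + 340200 + 340200 + 136080 + 15120 = 1017495.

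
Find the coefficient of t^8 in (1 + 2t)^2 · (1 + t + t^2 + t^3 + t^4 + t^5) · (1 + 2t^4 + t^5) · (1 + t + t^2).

(1 + 2t)^2 has coefficients 1,4,4 for degrees 0…2.
(1 + t + t^2 + t^3 + t^4 + t^5) has coefficients 1,1,1,1,1,1,0,0,0 for degrees 0…8.
Multiplying by (1 + 2t^4 + t^5) gives running coefficients 1,1,1,1,3,4,3,3,3 for degrees 0…8.
Finally multiplying by (1 + t + t^2), the product of all factors after the first has coefficients 1,2,3,3,5,8,10,10,9 for degrees 0…8.
[t^8] = 1·9 + 4·10 + 4·10 = 89.

89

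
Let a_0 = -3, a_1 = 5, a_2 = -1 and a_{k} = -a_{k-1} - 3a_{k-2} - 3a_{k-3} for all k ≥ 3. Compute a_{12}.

The ordinary generating function has denominator 1 + t + 3t^2 + 3t^3.
Iterating the recurrence: a_0,…,a_{12} = -3, 5, -1, -5, -7, 25, 11, -65, -43, 205, 119, -605, -367.

-367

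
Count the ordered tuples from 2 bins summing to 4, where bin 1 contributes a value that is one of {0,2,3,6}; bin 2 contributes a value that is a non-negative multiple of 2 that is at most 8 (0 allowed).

2

The generating function for the choices is (1 + q² + q³ + q⁶)·(1 + q² + q⁴ + q⁶ + q⁸); the count is [q⁴].
(1 + q² + q³ + q⁶) has coefficients 1,0,1,1,0 for degrees 0…4.
(1 + q² + q⁴ + q⁶ + q⁸) has coefficients 1,0,1,0,1 for degrees 0…4.
[q⁴] = 1·1 + 1·1 + 1·0 = 2.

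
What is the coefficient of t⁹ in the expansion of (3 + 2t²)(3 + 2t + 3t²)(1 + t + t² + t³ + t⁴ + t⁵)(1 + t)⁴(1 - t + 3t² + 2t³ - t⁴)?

(3 + 2t²) has coefficients 3,0,2 for degrees 0…2.
(3 + 2t + 3t²) has coefficients 3,2,3,0,0,0,0,0,0,0 for degrees 0…9.
Multiplying by (1 + t + t² + t³ + t⁴ + t⁵) gives running coefficients 3,5,8,8,8,8,5,3,0,0 for degrees 0…9.
Multiplying by (1 + t)⁴ gives running coefficients 3,17,46,82,111,125,125,111,82,46 for degrees 0…9.
Finally multiplying by (1 - t + 3t² + 2t³ - t⁴), the product of all factors after the first has coefficients 3,14,38,93,198,335,451,501,485,422 for degrees 0…9.
[t⁹] = 3·422 + 2·501 = 2268.

2268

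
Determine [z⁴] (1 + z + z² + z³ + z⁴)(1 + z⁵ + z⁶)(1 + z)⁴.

16

(1 + z + z² + z³ + z⁴) has coefficients 1,1,1,1,1 for degrees 0…4.
(1 + z⁵ + z⁶) has coefficients 1,0,0,0,0 for degrees 0…4.
Finally multiplying by (1 + z)⁴, the product of all factors after the first has coefficients 1,4,6,4,1 for degrees 0…4.
[z⁴] = 1·1 + 1·4 + 1·6 + 1·4 + 1·1 = 16.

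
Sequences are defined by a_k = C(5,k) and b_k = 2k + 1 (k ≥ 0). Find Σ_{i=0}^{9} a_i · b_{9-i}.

448

Write out a_i and b_{9-i} for i = 0,…,9 and sum the products.
Σ = 1·19 + 5·17 + 10·15 + 10·13 + 5·11 + 1·9 + 0·7 + 0·5 + 0·3 + 0·1 = 448.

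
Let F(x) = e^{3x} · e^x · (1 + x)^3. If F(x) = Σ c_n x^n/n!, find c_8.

1490944

The EGF product rule gives c_8 = Σ_{k_1+k_2+k_3=8} C(8; k_1,k_2,k_3) · ∏ g_i(k_i), where e^{3x} gives (3)^k; e^x gives (1)^k; (1+x)^3 gives the falling factorial (3)_k.
g_1(k) for k = 0…8: 1, 3, 9, 27, 81, 243, 729, 2187, 6561.
g_2(k) for k = 0…8: 1, 1, 1, 1, 1, 1, 1, 1, 1.
g_3(k) for k = 0…8: 1, 3, 6, 6, 0, 0, 0, 0, 0.
First combine the last two factors: h(k) = Σ_j C(k,j)·g_2(j)·g_3(k−j) for k = 0…8: 1, 4, 13, 34, 73, 136, 229, 358, 529.
c_8 = Σ_k C(8,k)·g_1(k)·h(8−k) = 1·1·529 + 8·3·358 + 28·9·229 + 56·27·136 + 70·81·73 + 56·243·34 + 28·729·13 + 8·2187·4 + 1·6561·1 = 529 + 8592 + 57708 + 205632 + 413910 + 462672 + 265356 + 69984 + 6561 = 1490944.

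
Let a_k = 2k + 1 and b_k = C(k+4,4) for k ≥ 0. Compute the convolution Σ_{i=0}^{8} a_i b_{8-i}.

4719

Write out a_i and b_{8-i} for i = 0,…,8 and sum the products.
Σ = 1·495 + 3·330 + 5·210 + 7·126 + 9·70 + 11·35 + 13·15 + 15·5 + 17·1 = 4719.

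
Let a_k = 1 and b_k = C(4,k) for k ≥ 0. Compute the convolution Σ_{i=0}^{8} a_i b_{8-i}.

This is [x^8] in the product of the two ordinary generating functions.
Σ = 1·0 + 1·0 + 1·0 + 1·0 + 1·1 + 1·4 + 1·6 + 1·4 + 1·1 = 16.

16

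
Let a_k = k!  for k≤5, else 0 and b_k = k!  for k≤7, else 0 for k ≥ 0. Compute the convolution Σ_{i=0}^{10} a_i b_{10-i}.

The convolution is the t^10 coefficient of A(t)B(t).
Σ = 1·0 + 1·0 + 2·0 + 6·5040 + 24·720 + 120·120 + 0·24 + 0·6 + 0·2 + 0·1 + 0·1 = 61920.

61920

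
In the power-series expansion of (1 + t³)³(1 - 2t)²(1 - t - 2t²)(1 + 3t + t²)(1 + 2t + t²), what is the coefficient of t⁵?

(1 + t³)³ has coefficients 1,0,0,3,0,0 for degrees 0…5.
(1 - 2t)² has coefficients 1,-4,4,0,0,0 for degrees 0…5.
Multiplying by (1 - t - 2t²) gives running coefficients 1,-5,6,4,-8,0 for degrees 0…5.
Multiplying by (1 + 3t + t²) gives running coefficients 1,-2,-8,17,10,-20 for degrees 0…5.
Finally multiplying by (1 + 2t + t²), the product of all factors after the first has coefficients 1,0,-11,-1,36,17 for degrees 0…5.
[t⁵] = 1·17 + 3·(-11) = -16.

-16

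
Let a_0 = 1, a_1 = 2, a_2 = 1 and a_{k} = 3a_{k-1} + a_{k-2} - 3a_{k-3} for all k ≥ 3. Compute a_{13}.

The ordinary generating function has denominator 1 - 3z - z^2 + 3z^3.
Iterating the recurrence: a_0,…,a_{13} = 1, 2, 1, 2, 1, 2, 1, 2, 1, 2, 1, 2, 1, 2.

2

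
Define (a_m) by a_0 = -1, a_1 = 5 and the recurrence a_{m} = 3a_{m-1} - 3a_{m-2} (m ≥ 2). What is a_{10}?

-1701

The ordinary generating function has denominator 1 - 3z + 3z^2.
Iterating the recurrence: a_0,…,a_{10} = -1, 5, 18, 39, 63, 72, 27, -135, -486, -1053, -1701.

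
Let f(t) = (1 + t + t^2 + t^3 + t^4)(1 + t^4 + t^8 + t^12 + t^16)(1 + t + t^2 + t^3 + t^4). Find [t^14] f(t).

6

(1 + t + t^2 + t^3 + t^4) has coefficients 1,1,1,1,1 for degrees 0…4.
(1 + t^4 + t^8 + t^12 + t^16) has coefficients 1,0,0,0,1,0,0,0,1,0,0,0,1,0,0 for degrees 0…14.
Finally multiplying by (1 + t + t^2 + t^3 + t^4), the product of all factors after the first has coefficients 1,1,1,1,2,1,1,1,2,1,1,1,2,1,1 for degrees 0…14.
[t^14] = 1·1 + 1·1 + 1·2 + 1·1 + 1·1 = 6.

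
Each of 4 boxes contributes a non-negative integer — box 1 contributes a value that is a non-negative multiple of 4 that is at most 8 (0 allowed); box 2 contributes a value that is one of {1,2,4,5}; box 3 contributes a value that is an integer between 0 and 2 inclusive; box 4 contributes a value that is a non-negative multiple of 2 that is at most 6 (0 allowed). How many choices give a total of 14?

10

The generating function for the choices is (1 + q^4 + q^8)·(q + q^2 + q^4 + q^5)·(1 + q + q^2)·(1 + q^2 + q^4 + q^6); the count is [q^14].
(1 + q^4 + q^8) has coefficients 1,0,0,0,1,0,0,0,1 for degrees 0…8.
(q + q^2 + q^4 + q^5) has coefficients 0,1,1,0,1,1,0,0,0,0,0,0,0,0,0 for degrees 0…14.
Multiplying by (1 + q + q^2) gives running coefficients 0,1,2,2,2,2,2,1,0,0,0,0,0,0,0 for degrees 0…14.
Finally multiplying by (1 + q^2 + q^4 + q^6), the product of all factors after the first has coefficients 0,1,2,3,4,5,6,6,6,5,4,3,2,1,0 for degrees 0…14.
[q^14] = 1·0 + 1·4 + 1·6 = 10.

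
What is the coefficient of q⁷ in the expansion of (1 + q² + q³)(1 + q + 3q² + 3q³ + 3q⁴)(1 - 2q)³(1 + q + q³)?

(1 + q² + q³) has coefficients 1,0,1,1 for degrees 0…3.
(1 + q + 3q² + 3q³ + 3q⁴) has coefficients 1,1,3,3,3,0,0,0 for degrees 0…7.
Multiplying by (1 - 2q)³ gives running coefficients 1,-5,9,-11,13,-6,12,-24 for degrees 0…7.
Finally multiplying by (1 + q + q³), the product of all factors after the first has coefficients 1,-4,4,-1,-3,16,-5,1 for degrees 0…7.
[q⁷] = 1·1 + 1·16 + 1·(-3) = 14.

14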